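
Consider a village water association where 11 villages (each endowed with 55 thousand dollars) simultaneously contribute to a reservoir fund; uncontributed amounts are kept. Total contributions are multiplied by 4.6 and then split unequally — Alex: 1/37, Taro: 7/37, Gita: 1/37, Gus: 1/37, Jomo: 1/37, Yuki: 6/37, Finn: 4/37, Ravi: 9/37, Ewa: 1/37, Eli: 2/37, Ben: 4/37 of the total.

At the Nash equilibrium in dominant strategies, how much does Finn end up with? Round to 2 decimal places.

Player j's private return per contributed unit is 4.6 × (j's share). Contributing is weakly dominant for j when that share is at least 1/4.6 = 0.2174, and contributing 0 is dominant otherwise.
The only share above 0.2174 is Ravi's 9/37, contributing 55; the remaining 10 contribute 0. Total contributed: 55.
Finn keeps 55 and receives 4.6 × 55 × 4/37 = 27.35 from the reservoir fund, for a payoff of 82.35.

82.35 thousand dollars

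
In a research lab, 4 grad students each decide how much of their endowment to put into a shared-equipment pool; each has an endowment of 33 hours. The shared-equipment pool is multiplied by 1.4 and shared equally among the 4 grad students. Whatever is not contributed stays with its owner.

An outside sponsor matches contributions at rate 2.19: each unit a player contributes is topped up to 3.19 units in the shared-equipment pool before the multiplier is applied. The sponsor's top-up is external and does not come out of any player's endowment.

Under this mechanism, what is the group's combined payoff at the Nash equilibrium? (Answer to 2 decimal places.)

589.51 hours

With the mechanism, a contributed unit returns 1.4 × 3.19 / 4 = 1.1165 per unit of net cost to the contributor — now above 1 — so contributing fully is weakly dominant for every player.
So the Nash equilibrium is full contribution by all 4; the group earns 1.4 × 3.19 × 132 = 589.51.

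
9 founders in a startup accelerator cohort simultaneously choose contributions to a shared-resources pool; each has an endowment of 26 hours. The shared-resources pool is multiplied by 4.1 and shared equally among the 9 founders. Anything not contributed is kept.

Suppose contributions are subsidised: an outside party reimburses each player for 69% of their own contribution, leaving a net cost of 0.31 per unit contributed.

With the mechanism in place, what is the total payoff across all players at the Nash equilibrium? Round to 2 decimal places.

With the mechanism, a contributed unit returns (4.1/9) / 0.31 = 1.4695 per unit of net cost to the contributor — now above 1 — so contributing fully is weakly dominant for every player.
So the Nash equilibrium is full contribution by all 9; the group earns 9 × (26 × 0.69 + 4.1 × 26) = 1120.86.

1120.86 hours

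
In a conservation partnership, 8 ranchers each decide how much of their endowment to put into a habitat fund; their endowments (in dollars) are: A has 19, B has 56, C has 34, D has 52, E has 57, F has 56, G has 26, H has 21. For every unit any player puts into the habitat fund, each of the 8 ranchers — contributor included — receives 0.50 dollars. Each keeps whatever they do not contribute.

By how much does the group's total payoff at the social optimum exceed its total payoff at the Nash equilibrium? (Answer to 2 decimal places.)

963.00 dollars

The private return per contributed unit is 0.50 < 1 for everyone, so the Nash equilibrium is zero contribution and the group total is Σ E_j = 19 + 56 + 34 + 52 + 57 + 56 + 26 + 21 = 321.
Each contributed unit returns 4.000 to the group, so the social optimum is full contribution by everyone: group total = 4.000 × 321 = 1284.00.
Efficiency loss = (4.000 − 1) × 321 = 963.00.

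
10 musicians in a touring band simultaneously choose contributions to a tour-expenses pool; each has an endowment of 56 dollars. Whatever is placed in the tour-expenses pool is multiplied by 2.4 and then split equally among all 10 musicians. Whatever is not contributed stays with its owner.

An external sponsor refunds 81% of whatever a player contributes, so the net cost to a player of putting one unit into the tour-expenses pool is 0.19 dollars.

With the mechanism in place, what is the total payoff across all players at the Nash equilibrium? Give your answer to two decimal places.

1797.60 dollars

Under the mechanism each unit contributed yields (2.4/10) / 0.19 = 1.2632 back to its contributor per unit of net cost, which exceeds 1, making full contribution the dominant choice for everyone.
So the Nash equilibrium is full contribution by all 10; the group earns 10 × (56 × 0.81 + 2.4 × 56) = 1797.60.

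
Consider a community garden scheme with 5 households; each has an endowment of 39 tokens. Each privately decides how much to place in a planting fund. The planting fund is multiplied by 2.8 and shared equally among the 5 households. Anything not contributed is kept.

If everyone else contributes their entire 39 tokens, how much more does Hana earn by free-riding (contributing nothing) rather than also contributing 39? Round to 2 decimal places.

17.16 tokens

Switching from a contribution of 39 to 0 lets Hana keep an extra 39 tokens, but lowers the planting fund by 39, which costs Hana their own share of that drop: 2.8/5 × 39 = 21.84.
Net gain = 39 − 21.84 = 17.16. The private return per contributed unit (0.5600) is below 1, so free-riding is indeed the best response regardless of what the others do.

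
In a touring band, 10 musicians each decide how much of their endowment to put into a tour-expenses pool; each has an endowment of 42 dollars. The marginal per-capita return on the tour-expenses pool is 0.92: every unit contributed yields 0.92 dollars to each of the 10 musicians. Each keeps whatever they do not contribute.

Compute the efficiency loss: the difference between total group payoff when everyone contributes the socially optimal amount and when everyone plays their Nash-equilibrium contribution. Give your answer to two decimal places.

The private return per contributed unit is 0.92 < 1, so contributing 0 is dominant for every player. At the Nash equilibrium everyone keeps their 42, and the group total is 10 × 42 = 420.
Each contributed unit returns 9.200 to the group as a whole (0.92 to each of 10 players), which exceeds 1, so the social optimum is full contribution: group total = 9.200 × 420 = 3864.00.
Efficiency loss = 3864.00 − 420 = 3444.00.

3444.00 dollars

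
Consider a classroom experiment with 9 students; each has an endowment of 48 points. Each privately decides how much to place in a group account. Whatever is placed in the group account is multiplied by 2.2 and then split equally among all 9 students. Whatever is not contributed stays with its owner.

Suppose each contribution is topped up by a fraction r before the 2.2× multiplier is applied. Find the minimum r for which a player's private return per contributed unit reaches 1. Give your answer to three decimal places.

With matching at rate r, one contributed unit becomes (1 + r) in the group account and returns 2.2 × (1 + r) / 9 to the contributor.
Setting this equal to 1: 1 + r = 9/2.2 = 4.0909.
So the minimum matching rate is r = 4.0909 − 1 = 3.091.

3.091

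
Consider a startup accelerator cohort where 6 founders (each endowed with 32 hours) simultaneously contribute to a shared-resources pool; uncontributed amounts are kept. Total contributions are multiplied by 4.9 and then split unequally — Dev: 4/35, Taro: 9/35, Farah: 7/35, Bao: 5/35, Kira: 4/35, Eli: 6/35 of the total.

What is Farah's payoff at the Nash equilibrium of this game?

63.36 hours

Each unit j contributes comes back to j as 4.9 × (j's share), so j prefers to contribute only if that share exceeds 1/4.9 = 0.2041; otherwise keeping the unit dominates.
The only share above 0.2041 is Taro's 9/35, contributing 32; the remaining 5 contribute 0. Total contributed: 32.
Farah keeps 32 and receives 4.9 × 32 × 7/35 = 31.36 from the shared-resources pool, for a payoff of 63.36.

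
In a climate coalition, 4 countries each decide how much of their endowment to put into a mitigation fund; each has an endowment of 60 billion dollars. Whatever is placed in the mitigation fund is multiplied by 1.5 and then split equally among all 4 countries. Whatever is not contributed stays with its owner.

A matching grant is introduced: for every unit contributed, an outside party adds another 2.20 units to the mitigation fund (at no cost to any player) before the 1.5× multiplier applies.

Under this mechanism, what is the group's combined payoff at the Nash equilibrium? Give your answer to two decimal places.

1152.00 billion dollars

Under the mechanism each unit contributed yields 1.5 × 3.20 / 4 = 1.2000 back to its contributor per unit of net cost, which exceeds 1, making full contribution the dominant choice for everyone.
At the Nash equilibrium everyone contributes 60. Group total payoff = 1.5 × 3.20 × 240 = 1152.00.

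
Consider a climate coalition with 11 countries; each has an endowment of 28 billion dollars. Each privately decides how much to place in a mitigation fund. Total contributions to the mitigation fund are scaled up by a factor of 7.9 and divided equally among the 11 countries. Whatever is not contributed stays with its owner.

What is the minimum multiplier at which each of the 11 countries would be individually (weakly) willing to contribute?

11

A contributed unit returns (multiplier)/11 to its contributor.
This reaches 1 exactly when the multiplier is 11.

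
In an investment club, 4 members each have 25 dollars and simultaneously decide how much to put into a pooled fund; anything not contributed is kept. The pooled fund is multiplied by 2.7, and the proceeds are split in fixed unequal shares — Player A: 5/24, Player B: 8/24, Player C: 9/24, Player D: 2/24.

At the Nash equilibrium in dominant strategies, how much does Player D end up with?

For player j, contributing a unit is worthwhile iff 2.7 × (j's share) ≥ 1, i.e. iff j's share is at least 0.3704.
Player C alone (share 9/24) is above the threshold, contributing 25; the remaining 3 contribute 0. Total contributed: 25.
Player D keeps 25 and receives 2.7 × 25 × 2/24 = 5.63 from the pooled fund, for a payoff of 30.63.

30.63 dollars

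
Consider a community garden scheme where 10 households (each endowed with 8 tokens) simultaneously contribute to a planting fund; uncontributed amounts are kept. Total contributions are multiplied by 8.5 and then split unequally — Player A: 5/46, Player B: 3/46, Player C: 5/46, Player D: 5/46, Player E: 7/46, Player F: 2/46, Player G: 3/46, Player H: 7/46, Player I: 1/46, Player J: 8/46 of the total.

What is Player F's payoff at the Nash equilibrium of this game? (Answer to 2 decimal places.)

16.87 tokens

Player j's private return per contributed unit is 8.5 × (j's share). Contributing is weakly dominant for j when that share is at least 1/8.5 = 0.1176, and contributing 0 is dominant otherwise.
Player E, Player H and Player J clear that bar, contributing 8 each; the remaining 7 contribute 0. Total contributed: 24.
Player F keeps 8 and receives 8.5 × 24 × 2/46 = 8.87 from the planting fund, for a payoff of 16.87.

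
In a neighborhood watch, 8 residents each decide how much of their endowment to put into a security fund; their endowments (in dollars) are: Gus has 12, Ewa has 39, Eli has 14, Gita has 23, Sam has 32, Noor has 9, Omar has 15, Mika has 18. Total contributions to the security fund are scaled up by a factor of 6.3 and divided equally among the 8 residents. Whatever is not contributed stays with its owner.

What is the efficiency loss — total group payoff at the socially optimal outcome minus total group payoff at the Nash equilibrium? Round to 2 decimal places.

858.60 dollars

The private return per contributed unit is 6.3/8 = 0.7875 < 1 for every player regardless of endowment, so the Nash equilibrium is zero contribution and the group total is Σ E_j = 12 + 39 + 14 + 23 + 32 + 9 + 15 + 18 = 162.
Each contributed unit returns 6.300 to the group, so the social optimum is full contribution by everyone: group total = 6.300 × 162 = 1020.60.
Efficiency loss = (6.300 − 1) × 162 = 858.60.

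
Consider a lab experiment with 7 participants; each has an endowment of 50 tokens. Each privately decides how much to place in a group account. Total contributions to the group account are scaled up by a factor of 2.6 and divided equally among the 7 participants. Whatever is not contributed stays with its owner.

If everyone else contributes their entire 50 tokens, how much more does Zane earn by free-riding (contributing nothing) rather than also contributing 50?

31.43 tokens

Switching from a contribution of 50 to 0 lets Zane keep an extra 50 tokens, but lowers the group account by 50, which costs Zane their own share of that drop: 2.6/7 × 50 = 18.57.
Net gain = 50 − 18.57 = 31.43. The private return per contributed unit (0.3714) is below 1, so free-riding is indeed the best response regardless of what the others do.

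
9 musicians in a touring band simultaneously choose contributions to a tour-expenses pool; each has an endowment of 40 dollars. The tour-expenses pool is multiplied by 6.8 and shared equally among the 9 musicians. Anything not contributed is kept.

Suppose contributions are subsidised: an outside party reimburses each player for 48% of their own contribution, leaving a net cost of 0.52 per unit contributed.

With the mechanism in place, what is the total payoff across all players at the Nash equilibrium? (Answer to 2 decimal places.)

The effective private return per unit is now (6.8/9) / 0.52 = 1.4530 > 1, so every player's dominant strategy flips to full contribution.
At the Nash equilibrium everyone contributes 40. Group total payoff = 9 × (40 × 0.48 + 6.8 × 40) = 2620.80.

2620.80 dollars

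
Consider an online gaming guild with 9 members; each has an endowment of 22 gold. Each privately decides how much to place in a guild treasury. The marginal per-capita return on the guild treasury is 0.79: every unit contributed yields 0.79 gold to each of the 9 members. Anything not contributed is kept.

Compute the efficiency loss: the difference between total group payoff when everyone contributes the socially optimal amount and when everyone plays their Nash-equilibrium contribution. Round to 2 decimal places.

The private return per contributed unit is 0.79 < 1, so contributing 0 is dominant for every player. At the Nash equilibrium everyone keeps their 22, and the group total is 9 × 22 = 198.
Each contributed unit returns 7.110 to the group as a whole (0.79 to each of 9 players), which exceeds 1, so the social optimum is full contribution: group total = 7.110 × 198 = 1407.78.
Efficiency loss = 1407.78 − 198 = 1209.78.

1209.78 gold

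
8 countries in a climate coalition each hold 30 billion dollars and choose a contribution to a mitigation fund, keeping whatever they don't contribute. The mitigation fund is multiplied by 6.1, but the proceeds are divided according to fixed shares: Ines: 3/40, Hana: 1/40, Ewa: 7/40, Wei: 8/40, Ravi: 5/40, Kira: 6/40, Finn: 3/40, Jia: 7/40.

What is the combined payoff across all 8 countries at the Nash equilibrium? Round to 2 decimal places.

699.00 billion dollars

For player j, contributing a unit is worthwhile iff 6.1 × (j's share) ≥ 1, i.e. iff j's share is at least 0.1639.
Ewa, Wei and Jia are above the threshold, contributing 30 each; the remaining 5 contribute 0. Total contributed: 90.
The mitigation fund pays out 6.1 × 90 = 549.00 in total (split across the unequal shares, but the aggregate is all that matters for the group sum).
The 5 free-riders keep 30 each, adding 150. Group total = 150 + 549.00 = 699.00.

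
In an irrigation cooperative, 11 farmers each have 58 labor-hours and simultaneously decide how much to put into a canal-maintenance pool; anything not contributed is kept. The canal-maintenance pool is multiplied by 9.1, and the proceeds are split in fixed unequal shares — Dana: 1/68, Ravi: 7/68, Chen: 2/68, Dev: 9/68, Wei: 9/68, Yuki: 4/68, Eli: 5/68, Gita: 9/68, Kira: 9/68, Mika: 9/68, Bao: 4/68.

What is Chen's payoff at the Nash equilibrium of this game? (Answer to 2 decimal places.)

Player j's private return per contributed unit is 9.1 × (j's share). Contributing is weakly dominant for j when that share is at least 1/9.1 = 0.1099, and contributing 0 is dominant otherwise.
Dev, Wei, Gita, Kira and Mika are above the threshold, contributing 58 each; the remaining 6 contribute 0. Total contributed: 290.
Chen keeps 58 and receives 9.1 × 290 × 2/68 = 77.62 from the canal-maintenance pool, for a payoff of 135.62.

135.62 labor-hours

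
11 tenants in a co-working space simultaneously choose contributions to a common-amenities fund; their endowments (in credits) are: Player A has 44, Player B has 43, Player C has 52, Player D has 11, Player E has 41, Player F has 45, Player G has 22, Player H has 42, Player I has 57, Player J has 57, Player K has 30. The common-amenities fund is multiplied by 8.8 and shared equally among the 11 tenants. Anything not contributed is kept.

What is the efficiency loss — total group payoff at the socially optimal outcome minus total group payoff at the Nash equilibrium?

The private return per contributed unit is 8.8/11 = 0.8000 < 1 for every player regardless of endowment, so the Nash equilibrium is zero contribution and the group total is Σ E_j = 44 + 43 + 52 + 11 + 41 + 45 + 22 + 42 + 57 + 57 + 30 = 444.
Each contributed unit returns 8.800 to the group, so the social optimum is full contribution by everyone: group total = 8.800 × 444 = 3907.20.
Efficiency loss = (8.800 − 1) × 444 = 3463.20.

3463.20 credits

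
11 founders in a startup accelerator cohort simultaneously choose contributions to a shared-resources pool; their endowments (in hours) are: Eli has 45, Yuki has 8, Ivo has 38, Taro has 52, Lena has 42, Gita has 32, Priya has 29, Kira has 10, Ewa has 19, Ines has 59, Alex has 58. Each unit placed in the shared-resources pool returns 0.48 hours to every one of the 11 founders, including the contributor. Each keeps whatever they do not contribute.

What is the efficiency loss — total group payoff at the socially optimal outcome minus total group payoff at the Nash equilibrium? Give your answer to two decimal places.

The private return per contributed unit is 0.48 < 1 for everyone, so the Nash equilibrium is zero contribution and the group total is Σ E_j = 45 + 8 + 38 + 52 + 42 + 32 + 29 + 10 + 19 + 59 + 58 = 392.
Each contributed unit returns 5.280 to the group, so the social optimum is full contribution by everyone: group total = 5.280 × 392 = 2069.76.
Efficiency loss = (5.280 − 1) × 392 = 1677.76.

1677.76 hours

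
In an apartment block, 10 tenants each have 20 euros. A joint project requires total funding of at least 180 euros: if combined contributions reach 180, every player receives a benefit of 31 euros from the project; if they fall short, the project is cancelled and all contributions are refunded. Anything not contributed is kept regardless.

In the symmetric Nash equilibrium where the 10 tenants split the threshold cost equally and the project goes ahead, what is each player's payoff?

33 euros

Equal share of the threshold: 180/10 = 18.
At this profile no one gains by cutting their contribution: any cut drops the total below 180, the project is cancelled, contributions are refunded, and the deviator ends with 20, which is less than 20 − 18 + 31 = 33. Contributing more than 18 just wastes the excess. So contributing exactly 18 is a best response.
Each player's payoff: 20 − 18 + 31 = 33.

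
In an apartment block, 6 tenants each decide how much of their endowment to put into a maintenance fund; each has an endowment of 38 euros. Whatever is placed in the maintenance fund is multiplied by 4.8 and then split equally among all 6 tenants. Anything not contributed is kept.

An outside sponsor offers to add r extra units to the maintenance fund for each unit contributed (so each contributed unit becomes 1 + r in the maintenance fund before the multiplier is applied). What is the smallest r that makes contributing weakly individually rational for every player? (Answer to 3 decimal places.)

0.250

With matching at rate r, one contributed unit becomes (1 + r) in the maintenance fund and returns 4.8 × (1 + r) / 6 to the contributor.
Setting this equal to 1: 1 + r = 6/4.8 = 1.2500.
So the minimum matching rate is r = 1.2500 − 1 = 0.250.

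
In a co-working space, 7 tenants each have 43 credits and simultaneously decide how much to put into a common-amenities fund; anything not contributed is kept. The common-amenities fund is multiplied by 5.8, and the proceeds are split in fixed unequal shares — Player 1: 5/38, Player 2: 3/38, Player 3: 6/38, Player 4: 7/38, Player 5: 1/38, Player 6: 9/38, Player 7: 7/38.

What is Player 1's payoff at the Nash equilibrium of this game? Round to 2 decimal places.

141.45 credits

Each unit j contributes comes back to j as 5.8 × (j's share), so j prefers to contribute only if that share exceeds 1/5.8 = 0.1724; otherwise keeping the unit dominates.
The shares above 0.1724 belong to Player 4, Player 6 and Player 7, contributing 43 each; the remaining 4 contribute 0. Total contributed: 129.
Player 1 keeps 43 and receives 5.8 × 129 × 5/38 = 98.45 from the common-amenities fund, for a payoff of 141.45.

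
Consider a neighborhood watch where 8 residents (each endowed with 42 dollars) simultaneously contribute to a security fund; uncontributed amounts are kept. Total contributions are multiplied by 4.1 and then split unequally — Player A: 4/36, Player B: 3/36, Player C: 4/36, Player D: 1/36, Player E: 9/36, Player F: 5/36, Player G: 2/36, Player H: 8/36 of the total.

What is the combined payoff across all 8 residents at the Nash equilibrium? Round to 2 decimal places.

Player j's private return per contributed unit is 4.1 × (j's share). Contributing is weakly dominant for j when that share is at least 1/4.1 = 0.2439, and contributing 0 is dominant otherwise.
Only Player E (9/36) clears that bar, contributing 42; the remaining 7 contribute 0. Total contributed: 42.
The security fund pays out 4.1 × 42 = 172.20 in total (split across the unequal shares, but the aggregate is all that matters for the group sum).
The 7 free-riders keep 42 each, adding 294. Group total = 294 + 172.20 = 466.20.

466.20 dollars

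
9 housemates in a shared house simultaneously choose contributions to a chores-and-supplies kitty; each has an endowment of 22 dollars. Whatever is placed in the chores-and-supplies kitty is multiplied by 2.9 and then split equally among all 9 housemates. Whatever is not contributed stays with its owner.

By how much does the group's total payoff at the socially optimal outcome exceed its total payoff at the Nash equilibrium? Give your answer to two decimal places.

376.20 dollars

Each contributed unit returns 2.9/9 = 0.3222 to its contributor — below 1 — so contributing 0 is dominant for every player. At the Nash equilibrium everyone keeps their 22, and the group total is 9 × 22 = 198.
Each contributed unit returns 2.900 to the group as a whole (0.3222 to each of 9 players), which exceeds 1, so the social optimum is full contribution: group total = 2.900 × 198 = 574.20.
Efficiency loss = 574.20 − 198 = 376.20.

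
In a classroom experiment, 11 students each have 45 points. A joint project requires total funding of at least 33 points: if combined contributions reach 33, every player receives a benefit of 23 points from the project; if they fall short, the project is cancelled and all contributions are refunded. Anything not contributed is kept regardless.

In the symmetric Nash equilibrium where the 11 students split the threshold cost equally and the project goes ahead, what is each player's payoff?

65 points

Equal share of the threshold: 33/11 = 3.
At this profile no one gains by cutting their contribution: any cut drops the total below 33, the project is cancelled, contributions are refunded, and the deviator ends with 45, which is less than 45 − 3 + 23 = 65. Contributing more than 3 just wastes the excess. So contributing exactly 3 is a best response.
Each player's payoff: 45 − 3 + 23 = 65.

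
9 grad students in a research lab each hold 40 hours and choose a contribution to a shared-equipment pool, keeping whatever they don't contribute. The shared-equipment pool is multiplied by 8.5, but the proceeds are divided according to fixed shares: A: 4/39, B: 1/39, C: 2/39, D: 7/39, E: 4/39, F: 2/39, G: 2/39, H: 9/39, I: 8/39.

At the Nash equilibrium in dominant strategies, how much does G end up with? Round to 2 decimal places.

92.31 hours

A player with share s gets back 8.5·s per unit contributed, so full contribution is dominant for anyone with s > 1/8.5 = 0.1176 and zero contribution is dominant for anyone below.
The shares above 0.1176 belong to D, H and I, contributing 40 each; the remaining 6 contribute 0. Total contributed: 120.
G keeps 40 and receives 8.5 × 120 × 2/39 = 52.31 from the shared-equipment pool, for a payoff of 92.31.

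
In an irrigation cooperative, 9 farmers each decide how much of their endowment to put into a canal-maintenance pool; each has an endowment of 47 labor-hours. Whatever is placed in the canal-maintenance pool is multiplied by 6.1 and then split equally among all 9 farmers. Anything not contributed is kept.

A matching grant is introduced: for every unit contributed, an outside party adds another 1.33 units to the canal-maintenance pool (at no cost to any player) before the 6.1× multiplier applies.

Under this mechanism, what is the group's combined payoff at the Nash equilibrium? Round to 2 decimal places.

Under the mechanism each unit contributed yields 6.1 × 2.33 / 9 = 1.5792 back to its contributor per unit of net cost, which exceeds 1, making full contribution the dominant choice for everyone.
At the Nash equilibrium everyone contributes 47. Group total payoff = 6.1 × 2.33 × 423 = 6012.10.

6012.10 labor-hours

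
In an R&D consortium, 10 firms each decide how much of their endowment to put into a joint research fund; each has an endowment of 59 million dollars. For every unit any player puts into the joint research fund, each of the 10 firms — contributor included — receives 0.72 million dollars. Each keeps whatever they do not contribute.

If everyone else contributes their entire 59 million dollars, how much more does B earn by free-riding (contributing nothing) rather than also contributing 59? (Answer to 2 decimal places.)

Switching from a contribution of 59 to 0 lets B keep an extra 59 million dollars, but lowers the joint research fund by 59, which costs B their own share of that drop: 0.72 × 59 = 42.48.
Net gain = 59 − 42.48 = 16.52. The private return per contributed unit (0.72) is below 1, so free-riding is indeed the best response regardless of what the others do.

16.52 million dollars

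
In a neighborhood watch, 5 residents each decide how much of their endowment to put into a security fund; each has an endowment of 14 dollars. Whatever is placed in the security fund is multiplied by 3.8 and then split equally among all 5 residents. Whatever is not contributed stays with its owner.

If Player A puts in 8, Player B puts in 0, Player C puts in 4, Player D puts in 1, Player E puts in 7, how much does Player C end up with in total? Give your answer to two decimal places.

Total contributed: 8 + 0 + 4 + 1 + 7 = 20.
Each receives 3.8 × 20 / 5 = 15.20 from the security fund.
Player C keeps 14 − 4 = 10, so Player C's payoff is 10 + 15.20 = 25.20.

25.20 dollars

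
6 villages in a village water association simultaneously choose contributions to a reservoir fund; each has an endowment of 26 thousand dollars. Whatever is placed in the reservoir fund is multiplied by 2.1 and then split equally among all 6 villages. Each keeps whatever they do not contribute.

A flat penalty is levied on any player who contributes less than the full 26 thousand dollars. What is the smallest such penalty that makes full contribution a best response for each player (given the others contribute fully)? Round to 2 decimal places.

16.90 thousand dollars

Given the others contribute fully, the best deviation is to contribute 0 (any partial contribution still incurs the fine and gives up units whose private return 0.3500 is below 1).
Deviating from 26 to 0 saves 26 thousand dollars but forfeits the deviator's share of the drop in the reservoir fund: 2.1/6 × 26 = 9.10.
So the deviation gain is 26 − 9.10 = 16.90, and the fine must be at least 16.90 thousand dollars to wipe it out.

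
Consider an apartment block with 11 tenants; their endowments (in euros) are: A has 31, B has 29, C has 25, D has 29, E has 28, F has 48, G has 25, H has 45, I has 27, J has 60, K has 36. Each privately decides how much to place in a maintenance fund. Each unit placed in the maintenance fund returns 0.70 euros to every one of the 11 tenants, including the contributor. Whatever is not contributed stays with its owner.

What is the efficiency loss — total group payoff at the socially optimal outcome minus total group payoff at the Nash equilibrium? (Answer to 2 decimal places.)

The private return per contributed unit is 0.70 < 1 for everyone, so the Nash equilibrium is zero contribution and the group total is Σ E_j = 31 + 29 + 25 + 29 + 28 + 48 + 25 + 45 + 27 + 60 + 36 = 383.
Each contributed unit returns 7.700 to the group, so the social optimum is full contribution by everyone: group total = 7.700 × 383 = 2949.10.
Efficiency loss = (7.700 − 1) × 383 = 2566.10.

2566.10 euros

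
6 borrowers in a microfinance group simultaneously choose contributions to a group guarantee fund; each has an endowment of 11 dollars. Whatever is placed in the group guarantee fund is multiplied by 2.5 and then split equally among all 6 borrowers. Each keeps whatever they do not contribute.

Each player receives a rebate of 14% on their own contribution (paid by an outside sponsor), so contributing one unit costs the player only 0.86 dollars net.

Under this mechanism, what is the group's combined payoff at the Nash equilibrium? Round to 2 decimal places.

66.00 dollars

With the mechanism, a contributed unit returns (2.5/6) / 0.86 = 0.4845 per unit of net cost — still below 1 — so contributing 0 remains dominant for every player.
At the Nash equilibrium no one contributes; group total payoff = 6 × 11 = 66.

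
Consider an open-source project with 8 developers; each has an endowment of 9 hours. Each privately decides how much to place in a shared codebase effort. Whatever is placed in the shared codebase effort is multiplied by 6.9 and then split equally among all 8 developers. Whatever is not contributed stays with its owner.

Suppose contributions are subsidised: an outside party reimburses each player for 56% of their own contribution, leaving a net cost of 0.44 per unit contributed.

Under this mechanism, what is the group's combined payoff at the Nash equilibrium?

Under the mechanism each unit contributed yields (6.9/8) / 0.44 = 1.9602 back to its contributor per unit of net cost, which exceeds 1, making full contribution the dominant choice for everyone.
So the Nash equilibrium is full contribution by all 8; the group earns 8 × (9 × 0.56 + 6.9 × 9) = 537.12.

537.12 hours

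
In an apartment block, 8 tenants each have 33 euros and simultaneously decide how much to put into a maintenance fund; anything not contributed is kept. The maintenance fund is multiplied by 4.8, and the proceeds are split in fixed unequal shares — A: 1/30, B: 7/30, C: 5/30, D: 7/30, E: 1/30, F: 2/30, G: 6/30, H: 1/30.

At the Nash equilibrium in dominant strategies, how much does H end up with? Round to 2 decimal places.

43.56 euros

For player j, contributing a unit is worthwhile iff 4.8 × (j's share) ≥ 1, i.e. iff j's share is at least 0.2083.
B and D clear that bar, contributing 33 each; the remaining 6 contribute 0. Total contributed: 66.
H keeps 33 and receives 4.8 × 66 × 1/30 = 10.56 from the maintenance fund, for a payoff of 43.56.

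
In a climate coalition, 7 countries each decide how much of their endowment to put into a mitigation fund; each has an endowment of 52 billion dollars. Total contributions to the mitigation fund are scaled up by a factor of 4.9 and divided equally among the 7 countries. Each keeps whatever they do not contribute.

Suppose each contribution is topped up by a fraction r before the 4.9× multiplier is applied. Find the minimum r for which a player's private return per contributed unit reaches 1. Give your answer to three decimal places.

0.429

With matching at rate r, one contributed unit becomes (1 + r) in the mitigation fund and returns 4.9 × (1 + r) / 7 to the contributor.
Setting this equal to 1: 1 + r = 7/4.9 = 1.4286.
So the minimum matching rate is r = 1.4286 − 1 = 0.429.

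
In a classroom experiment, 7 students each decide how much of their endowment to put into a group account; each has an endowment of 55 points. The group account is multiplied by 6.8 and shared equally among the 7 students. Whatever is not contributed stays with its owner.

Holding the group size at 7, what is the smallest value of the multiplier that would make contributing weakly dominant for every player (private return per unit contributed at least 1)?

7

A contributed unit returns (multiplier)/7 to its contributor.
This reaches 1 exactly when the multiplier is 7.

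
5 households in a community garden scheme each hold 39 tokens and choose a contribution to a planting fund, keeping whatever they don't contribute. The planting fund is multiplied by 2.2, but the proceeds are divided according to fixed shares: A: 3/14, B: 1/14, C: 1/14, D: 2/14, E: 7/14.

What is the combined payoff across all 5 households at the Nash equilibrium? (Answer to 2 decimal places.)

241.80 tokens

Each unit j contributes comes back to j as 2.2 × (j's share), so j prefers to contribute only if that share exceeds 1/2.2 = 0.4545; otherwise keeping the unit dominates.
Only E (7/14) clears that bar, contributing 39; the remaining 4 contribute 0. Total contributed: 39.
The planting fund pays out 2.2 × 39 = 85.80 in total (split across the unequal shares, but the aggregate is all that matters for the group sum).
The 4 free-riders keep 39 each, adding 156. Group total = 156 + 85.80 = 241.80.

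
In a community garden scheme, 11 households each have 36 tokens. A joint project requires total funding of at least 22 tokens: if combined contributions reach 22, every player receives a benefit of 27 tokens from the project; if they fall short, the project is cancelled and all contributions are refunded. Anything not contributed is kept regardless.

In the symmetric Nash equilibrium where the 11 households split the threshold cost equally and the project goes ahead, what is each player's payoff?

Equal share of the threshold: 22/11 = 2.
At this profile no one gains by cutting their contribution: any cut drops the total below 22, the project is cancelled, contributions are refunded, and the deviator ends with 36, which is less than 36 − 2 + 27 = 61. Contributing more than 2 just wastes the excess. So contributing exactly 2 is a best response.
Each player's payoff: 36 − 2 + 27 = 61.

61 tokens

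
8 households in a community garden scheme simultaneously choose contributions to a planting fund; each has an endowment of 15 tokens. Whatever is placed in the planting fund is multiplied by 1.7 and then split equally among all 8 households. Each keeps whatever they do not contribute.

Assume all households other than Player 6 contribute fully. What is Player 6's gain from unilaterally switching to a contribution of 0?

Switching from a contribution of 15 to 0 lets Player 6 keep an extra 15 tokens, but lowers the planting fund by 15, which costs Player 6 their own share of that drop: 1.7/8 × 15 = 3.19.
Net gain = 15 − 3.19 = 11.81. The private return per contributed unit (0.2125) is below 1, so free-riding is indeed the best response regardless of what the others do.

11.81 tokens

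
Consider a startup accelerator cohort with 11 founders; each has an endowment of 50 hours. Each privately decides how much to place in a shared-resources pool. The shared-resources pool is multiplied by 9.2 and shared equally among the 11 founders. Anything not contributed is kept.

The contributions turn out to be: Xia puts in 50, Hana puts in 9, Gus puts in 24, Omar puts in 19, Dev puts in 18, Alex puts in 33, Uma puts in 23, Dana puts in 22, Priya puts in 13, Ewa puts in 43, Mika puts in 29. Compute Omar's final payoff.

Total contributed: 50 + 9 + 24 + 19 + 18 + 33 + 23 + 22 + 13 + 43 + 29 = 283.
Each receives 9.2 × 283 / 11 = 236.69 from the shared-resources pool.
Omar keeps 50 − 19 = 31, so Omar's payoff is 31 + 236.69 = 267.69.

267.69 hours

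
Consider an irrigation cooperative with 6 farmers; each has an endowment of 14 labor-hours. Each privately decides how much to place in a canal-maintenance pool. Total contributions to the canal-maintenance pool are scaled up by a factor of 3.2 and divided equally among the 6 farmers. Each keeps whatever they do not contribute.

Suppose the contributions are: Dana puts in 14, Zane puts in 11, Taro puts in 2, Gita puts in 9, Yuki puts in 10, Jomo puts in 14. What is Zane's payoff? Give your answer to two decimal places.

Total contributed: 14 + 11 + 2 + 9 + 10 + 14 = 60.
Each receives 3.2 × 60 / 6 = 32.00 from the canal-maintenance pool.
Zane keeps 14 − 11 = 3, so Zane's payoff is 3 + 32.00 = 35.00.

35.00 labor-hours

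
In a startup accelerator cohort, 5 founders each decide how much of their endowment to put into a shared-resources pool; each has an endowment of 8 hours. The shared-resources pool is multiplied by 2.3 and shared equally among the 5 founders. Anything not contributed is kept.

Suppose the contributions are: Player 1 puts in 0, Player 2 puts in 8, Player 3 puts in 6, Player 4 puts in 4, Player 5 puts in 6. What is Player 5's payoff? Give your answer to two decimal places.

13.04 hours

Total contributed: 0 + 8 + 6 + 4 + 6 = 24.
Each receives 2.3 × 24 / 5 = 11.04 from the shared-resources pool.
Player 5 keeps 8 − 6 = 2, so Player 5's payoff is 2 + 11.04 = 13.04.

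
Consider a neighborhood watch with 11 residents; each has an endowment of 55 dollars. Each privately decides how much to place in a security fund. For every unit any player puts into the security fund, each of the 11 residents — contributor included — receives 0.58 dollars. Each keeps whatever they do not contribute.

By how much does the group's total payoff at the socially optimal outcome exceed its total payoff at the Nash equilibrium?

The private return per contributed unit is 0.58 < 1, so contributing 0 is dominant for every player. At the Nash equilibrium everyone keeps their 55, and the group total is 11 × 55 = 605.
Each contributed unit returns 6.380 to the group as a whole (0.58 to each of 11 players), which exceeds 1, so the social optimum is full contribution: group total = 6.380 × 605 = 3859.90.
Efficiency loss = 3859.90 − 605 = 3254.90.

3254.90 dollars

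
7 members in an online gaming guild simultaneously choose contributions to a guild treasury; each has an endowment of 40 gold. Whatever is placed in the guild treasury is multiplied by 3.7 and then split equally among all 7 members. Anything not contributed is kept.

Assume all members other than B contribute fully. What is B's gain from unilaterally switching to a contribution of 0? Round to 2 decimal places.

Switching from a contribution of 40 to 0 lets B keep an extra 40 gold, but lowers the guild treasury by 40, which costs B their own share of that drop: 3.7/7 × 40 = 21.14.
Net gain = 40 − 21.14 = 18.86. The private return per contributed unit (0.5286) is below 1, so free-riding is indeed the best response regardless of what the others do.

18.86 gold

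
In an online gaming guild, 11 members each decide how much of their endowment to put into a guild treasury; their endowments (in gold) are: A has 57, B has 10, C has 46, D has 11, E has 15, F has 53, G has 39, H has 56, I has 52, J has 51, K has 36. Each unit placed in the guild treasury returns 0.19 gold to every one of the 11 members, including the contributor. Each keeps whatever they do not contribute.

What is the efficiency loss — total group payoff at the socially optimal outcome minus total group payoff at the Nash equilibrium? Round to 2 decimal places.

The private return per contributed unit is 0.19 < 1 for everyone, so the Nash equilibrium is zero contribution and the group total is Σ E_j = 57 + 10 + 46 + 11 + 15 + 53 + 39 + 56 + 52 + 51 + 36 = 426.
Each contributed unit returns 2.090 to the group, so the social optimum is full contribution by everyone: group total = 2.090 × 426 = 890.34.
Efficiency loss = (2.090 − 1) × 426 = 464.34.

464.34 gold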